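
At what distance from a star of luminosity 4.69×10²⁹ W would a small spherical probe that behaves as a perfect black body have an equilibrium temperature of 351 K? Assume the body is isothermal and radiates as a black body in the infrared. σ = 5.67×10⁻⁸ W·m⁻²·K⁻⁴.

For an isothermal black-emitting sphere, (1−a)S·πr² = σ·4πr²·T⁴ ⇒ S = 4σT⁴/(1−a).
S = 4·5.67×10⁻⁸·(351)⁴/1.00 = 3442 W/m².
Flux falls as S = L/(4πd²), so d = √(L/(4πS)) = √(4.69×10²⁹/(4π·3442)).

d ≈ 3.29×10¹² m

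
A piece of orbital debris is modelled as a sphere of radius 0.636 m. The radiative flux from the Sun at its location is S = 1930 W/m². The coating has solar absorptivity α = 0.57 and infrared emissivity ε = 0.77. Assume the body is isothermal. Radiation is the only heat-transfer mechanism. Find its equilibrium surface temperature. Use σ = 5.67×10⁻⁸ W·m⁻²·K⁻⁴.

T ≈ 282 K

At equilibrium, absorbed power = emitted power.
Absorbing cross-section = πr² = 1.271 m²; emitting surface = 4πr² = 5.083 m² (ratio 4).
αS·A_cross = εσ·A_surf·T⁴  ⇒  T⁴ = αS/(ε·4σ).
T⁴ = 0.570·1930/(0.77·4·5.67×10⁻⁸) = 6.299×10⁹ K⁴.
T = (6.299×10⁹)^(1/4).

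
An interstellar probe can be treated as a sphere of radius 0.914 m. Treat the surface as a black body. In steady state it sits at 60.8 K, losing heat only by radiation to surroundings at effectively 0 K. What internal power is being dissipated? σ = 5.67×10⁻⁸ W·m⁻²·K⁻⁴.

Steady state: P = εσA T⁴.
A = 4πr² = 10.50 m²; T⁴ = (60.8)⁴ = 1.367×10⁷ K⁴.
P = 1.0 × 5.67×10⁻⁸ × 10.50 × 1.367×10⁷.

P ≈ 8.13 W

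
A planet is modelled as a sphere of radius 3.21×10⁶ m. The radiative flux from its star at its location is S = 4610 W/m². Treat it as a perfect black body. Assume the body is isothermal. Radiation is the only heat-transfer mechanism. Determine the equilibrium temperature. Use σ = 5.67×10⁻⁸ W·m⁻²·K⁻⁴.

T ≈ 378 K

At equilibrium, absorbed power = emitted power.
Absorbing cross-section = πr² = 3.237×10¹³ m²; emitting surface = 4πr² = 1.295×10¹⁴ m² (ratio 4).
S·A_cross = εσ·A_surf·T⁴  ⇒  T⁴ = S/(4σ).
T⁴ = 1.00·4610/(4·5.67×10⁻⁸) = 2.033×10¹⁰ K⁴.
T = (2.033×10¹⁰)^(1/4).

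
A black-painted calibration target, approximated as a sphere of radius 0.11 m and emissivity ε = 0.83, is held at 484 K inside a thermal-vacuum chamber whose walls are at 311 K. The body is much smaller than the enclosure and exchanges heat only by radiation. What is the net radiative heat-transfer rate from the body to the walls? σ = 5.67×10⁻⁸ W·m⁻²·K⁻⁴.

For a small grey body in a large enclosure: P_net = εσA(T_body⁴ − T_wall⁴).
A = 4πr² = 0.1521 m²; T_body⁴ − T_wall⁴ = 5.488×10¹⁰ − 9.355×10⁹ = 4.552×10¹⁰ K⁴.
|P_net| = 0.83·5.67×10⁻⁸·0.1521·4.552×10¹⁰.

P_net ≈ 326 W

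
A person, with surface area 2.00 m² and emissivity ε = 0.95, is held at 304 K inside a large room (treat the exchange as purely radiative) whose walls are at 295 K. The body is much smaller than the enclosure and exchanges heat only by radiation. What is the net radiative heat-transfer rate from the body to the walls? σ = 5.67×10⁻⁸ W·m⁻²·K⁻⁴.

For a small grey body in a large enclosure: P_net = εσA(T_body⁴ − T_wall⁴).
A = 2.00 m²; T_body⁴ − T_wall⁴ = 8.541×10⁹ − 7.573×10⁹ = 9.674×10⁸ K⁴.
|P_net| = 0.95·5.67×10⁻⁸·2.000·9.674×10⁸.

P_net ≈ 104 W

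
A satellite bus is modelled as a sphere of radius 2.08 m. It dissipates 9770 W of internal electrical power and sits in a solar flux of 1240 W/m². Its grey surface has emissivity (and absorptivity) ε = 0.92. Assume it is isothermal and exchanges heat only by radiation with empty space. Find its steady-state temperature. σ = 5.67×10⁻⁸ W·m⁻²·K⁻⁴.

T ≈ 307 K

At steady state, absorbed solar power + internal power = radiated power.
Absorbed: α·S·A_cross = 0.92·1240·13.59 = 15510 W (cross-section πr²).
Total input = 15510 + 9770 = 25280 W.
Radiated: εσ·A_surf·T⁴ with A_surf = 4πr² = 54.37 m².
T⁴ = 25280/(0.92·5.67×10⁻⁸·54.37) = 8.912×10⁹ K⁴.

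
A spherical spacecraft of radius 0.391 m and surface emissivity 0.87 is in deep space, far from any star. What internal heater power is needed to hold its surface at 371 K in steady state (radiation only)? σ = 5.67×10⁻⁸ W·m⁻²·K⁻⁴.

P = εσ·4πr²·T⁴.
4πr² = 1.921 m²; T⁴ = 1.895×10¹⁰ K⁴.
P = 0.87·5.67×10⁻⁸·1.921·1.895×10¹⁰.

P ≈ 1800 W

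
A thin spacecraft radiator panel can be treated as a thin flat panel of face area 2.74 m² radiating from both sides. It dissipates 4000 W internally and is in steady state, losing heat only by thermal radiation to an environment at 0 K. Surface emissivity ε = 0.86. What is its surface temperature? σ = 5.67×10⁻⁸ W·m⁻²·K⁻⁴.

Steady state: internal power = radiated power, P = εσA T⁴.
Radiating area A = 2·2.74 = 5.480 m².
T⁴ = P/(εσA) = 4000/(0.86·5.67×10⁻⁸·5.480) = 1.497×10¹⁰ K⁴.
T = (1.497×10¹⁰)^(1/4).

T ≈ 350 K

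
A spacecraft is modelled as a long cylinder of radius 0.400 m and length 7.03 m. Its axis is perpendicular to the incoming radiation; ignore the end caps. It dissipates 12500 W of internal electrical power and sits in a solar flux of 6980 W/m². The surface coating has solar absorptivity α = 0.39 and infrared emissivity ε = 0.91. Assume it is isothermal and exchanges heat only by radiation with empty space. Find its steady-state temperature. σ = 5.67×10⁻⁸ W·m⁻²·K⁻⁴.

T ≈ 418 K

At steady state, absorbed solar power + internal power = radiated power.
Absorbed: α·S·A_cross = 0.39·6980·5.624 = 15310 W (cross-section 2rL).
Total input = 15310 + 12500 = 27810 W.
Radiated: εσ·A_surf·T⁴ with A_surf = 2πrL = 17.67 m².
T⁴ = 27810/(0.91·5.67×10⁻⁸·17.67) = 3.051×10¹⁰ K⁴.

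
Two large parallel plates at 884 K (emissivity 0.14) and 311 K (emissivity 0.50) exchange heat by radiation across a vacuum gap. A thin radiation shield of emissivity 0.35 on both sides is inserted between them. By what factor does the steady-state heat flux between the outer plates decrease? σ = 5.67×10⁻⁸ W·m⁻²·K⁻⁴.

Without shield: q₀ = σΔ(T⁴)/(1/ε₁+1/ε₂−1) with denominator 8.143.
With shield the two gaps are in series; the resistances add: (1/ε₁+1/ε_s−1)+(1/ε_s+1/ε₂−1) = 9.000+3.857 = 12.86.
Heat-flux ratio q₀/q = 12.86/8.143.

factor ≈ 1.58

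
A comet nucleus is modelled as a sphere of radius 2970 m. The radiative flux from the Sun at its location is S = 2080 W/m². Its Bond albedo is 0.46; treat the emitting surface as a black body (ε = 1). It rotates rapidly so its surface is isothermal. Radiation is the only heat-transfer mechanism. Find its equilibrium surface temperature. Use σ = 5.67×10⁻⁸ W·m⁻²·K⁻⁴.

At equilibrium, absorbed power = emitted power.
Absorbing cross-section = πr² = 2.771×10⁷ m²; emitting surface = 4πr² = 1.108×10⁸ m² (ratio 4).
(1−a)S·A_cross = εσ·A_surf·T⁴  ⇒  T⁴ = (1−a)S/(4σ).
T⁴ = 0.540·2080/(4·5.67×10⁻⁸) = 4.952×10⁹ K⁴.
T = (4.952×10⁹)^(1/4).

T ≈ 265 K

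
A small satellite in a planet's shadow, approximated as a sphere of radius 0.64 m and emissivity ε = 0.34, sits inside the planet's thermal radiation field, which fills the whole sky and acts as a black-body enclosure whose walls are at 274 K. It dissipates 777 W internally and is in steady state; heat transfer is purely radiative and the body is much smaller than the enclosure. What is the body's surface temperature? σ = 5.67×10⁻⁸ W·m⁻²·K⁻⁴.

T ≈ 341 K

For a small grey body in a large enclosure, net radiated power = εσA(T⁴ − T_w⁴).
Steady state: P = εσA(T⁴ − T_w⁴) with A = 4πr² = 5.147 m².
T⁴ = P/(εσA) + T_w⁴ = 777/(0.34·5.67×10⁻⁸·5.147) + (274)⁴
    = 7.830×10⁹ + 5.636×10⁹ = 1.347×10¹⁰ K⁴.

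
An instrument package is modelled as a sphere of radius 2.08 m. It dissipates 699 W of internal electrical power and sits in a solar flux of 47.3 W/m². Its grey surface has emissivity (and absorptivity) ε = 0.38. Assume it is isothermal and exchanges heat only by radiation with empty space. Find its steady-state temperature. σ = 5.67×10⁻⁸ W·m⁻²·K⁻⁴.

At steady state, absorbed solar power + internal power = radiated power.
Absorbed: α·S·A_cross = 0.38·47.3·13.59 = 244.3 W (cross-section πr²).
Total input = 244.3 + 699 = 943.3 W.
Radiated: εσ·A_surf·T⁴ with A_surf = 4πr² = 54.37 m².
T⁴ = 943.3/(0.38·5.67×10⁻⁸·54.37) = 8.053×10⁸ K⁴.

T ≈ 168 K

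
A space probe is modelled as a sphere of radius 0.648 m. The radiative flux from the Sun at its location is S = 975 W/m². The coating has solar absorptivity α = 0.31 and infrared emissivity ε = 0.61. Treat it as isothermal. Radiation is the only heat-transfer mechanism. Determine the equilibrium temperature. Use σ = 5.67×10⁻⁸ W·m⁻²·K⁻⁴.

T ≈ 216 K

At equilibrium, absorbed power = emitted power.
Absorbing cross-section = πr² = 1.319 m²; emitting surface = 4πr² = 5.277 m² (ratio 4).
αS·A_cross = εσ·A_surf·T⁴  ⇒  T⁴ = αS/(ε·4σ).
T⁴ = 0.310·975/(0.61·4·5.67×10⁻⁸) = 2.185×10⁹ K⁴.
T = (2.185×10⁹)^(1/4).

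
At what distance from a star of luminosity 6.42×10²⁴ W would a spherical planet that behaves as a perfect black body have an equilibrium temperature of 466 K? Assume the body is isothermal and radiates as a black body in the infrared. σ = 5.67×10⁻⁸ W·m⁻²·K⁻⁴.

d ≈ 6.91×10⁹ m

For an isothermal black-emitting sphere, (1−a)S·πr² = σ·4πr²·T⁴ ⇒ S = 4σT⁴/(1−a).
S = 4·5.67×10⁻⁸·(466)⁴/1.00 = 10700 W/m².
Flux falls as S = L/(4πd²), so d = √(L/(4πS)) = √(6.42×10²⁴/(4π·10700)).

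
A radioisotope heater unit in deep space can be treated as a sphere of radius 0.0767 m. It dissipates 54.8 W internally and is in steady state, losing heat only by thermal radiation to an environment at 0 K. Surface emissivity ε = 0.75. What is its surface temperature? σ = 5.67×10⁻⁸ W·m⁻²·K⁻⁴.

T ≈ 363 K

Steady state: internal power = radiated power, P = εσA T⁴.
Radiating area A = 4πr² = 0.07393 m².
T⁴ = P/(εσA) = 54.8/(0.75·5.67×10⁻⁸·0.07393) = 1.743×10¹⁰ K⁴.
T = (1.743×10¹⁰)^(1/4).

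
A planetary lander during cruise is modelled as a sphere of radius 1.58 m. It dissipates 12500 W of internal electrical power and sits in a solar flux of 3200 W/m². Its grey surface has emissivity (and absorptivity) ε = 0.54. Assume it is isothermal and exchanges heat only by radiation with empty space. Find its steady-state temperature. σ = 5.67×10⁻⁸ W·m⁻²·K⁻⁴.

At steady state, absorbed solar power + internal power = radiated power.
Absorbed: α·S·A_cross = 0.54·3200·7.843 = 13550 W (cross-section πr²).
Total input = 13550 + 12500 = 26050 W.
Radiated: εσ·A_surf·T⁴ with A_surf = 4πr² = 31.37 m².
T⁴ = 26050/(0.54·5.67×10⁻⁸·31.37) = 2.712×10¹⁰ K⁴.

T ≈ 406 K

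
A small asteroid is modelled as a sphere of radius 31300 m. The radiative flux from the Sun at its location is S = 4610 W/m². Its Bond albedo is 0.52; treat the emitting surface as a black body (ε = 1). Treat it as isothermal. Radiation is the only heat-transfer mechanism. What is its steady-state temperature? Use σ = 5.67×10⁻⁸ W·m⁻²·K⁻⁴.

T ≈ 314 K

At equilibrium, absorbed power = emitted power.
Absorbing cross-section = πr² = 3.078×10⁹ m²; emitting surface = 4πr² = 1.231×10¹⁰ m² (ratio 4).
(1−a)S·A_cross = εσ·A_surf·T⁴  ⇒  T⁴ = (1−a)S/(4σ).
T⁴ = 0.480·4610/(4·5.67×10⁻⁸) = 9.757×10⁹ K⁴.
T = (9.757×10⁹)^(1/4).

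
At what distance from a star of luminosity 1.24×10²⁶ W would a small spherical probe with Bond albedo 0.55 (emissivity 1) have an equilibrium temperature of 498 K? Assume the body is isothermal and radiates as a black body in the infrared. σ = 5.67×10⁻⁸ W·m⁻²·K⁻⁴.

For an isothermal black-emitting sphere, (1−a)S·πr² = σ·4πr²·T⁴ ⇒ S = 4σT⁴/(1−a).
S = 4·5.67×10⁻⁸·(498)⁴/0.450 = 31000 W/m².
Flux falls as S = L/(4πd²), so d = √(L/(4πS)) = √(1.24×10²⁶/(4π·31000)).

d ≈ 1.78×10¹⁰ m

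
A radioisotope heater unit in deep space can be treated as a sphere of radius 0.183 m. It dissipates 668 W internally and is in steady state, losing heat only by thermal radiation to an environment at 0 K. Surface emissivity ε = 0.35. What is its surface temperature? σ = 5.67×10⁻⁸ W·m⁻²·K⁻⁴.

T ≈ 532 K

Steady state: internal power = radiated power, P = εσA T⁴.
Radiating area A = 4πr² = 0.4208 m².
T⁴ = P/(εσA) = 668/(0.35·5.67×10⁻⁸·0.4208) = 7.999×10¹⁰ K⁴.
T = (7.999×10¹⁰)^(1/4).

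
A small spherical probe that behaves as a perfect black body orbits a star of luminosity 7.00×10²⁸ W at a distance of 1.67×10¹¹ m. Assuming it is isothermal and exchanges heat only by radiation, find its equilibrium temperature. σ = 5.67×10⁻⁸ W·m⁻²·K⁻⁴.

First find the stellar flux at distance d: S = L/(4πd²) = 7.00×10²⁸/(4π·(1.67×10¹¹)²) = 1.997×10⁵ W/m².
For an isothermal sphere, absorbed (1−a)S·πr² = emitted σ·4πr²·T⁴, so T⁴ = (1−a)S/(4σ).
T⁴ = 1.00·1.997×10⁵/(4·5.67×10⁻⁸) = 8.807×10¹¹ K⁴.

T ≈ 969 K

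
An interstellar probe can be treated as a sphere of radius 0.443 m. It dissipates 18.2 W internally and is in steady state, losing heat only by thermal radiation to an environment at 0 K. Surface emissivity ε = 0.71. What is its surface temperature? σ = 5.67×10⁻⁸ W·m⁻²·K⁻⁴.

Steady state: internal power = radiated power, P = εσA T⁴.
Radiating area A = 4πr² = 2.466 m².
T⁴ = P/(εσA) = 18.2/(0.71·5.67×10⁻⁸·2.466) = 1.833×10⁸ K⁴.
T = (1.833×10⁸)^(1/4).

T ≈ 116 K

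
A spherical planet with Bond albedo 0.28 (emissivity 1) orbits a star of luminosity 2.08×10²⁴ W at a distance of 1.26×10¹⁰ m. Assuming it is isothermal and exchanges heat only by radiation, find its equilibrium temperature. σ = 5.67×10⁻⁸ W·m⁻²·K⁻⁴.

First find the stellar flux at distance d: S = L/(4πd²) = 2.08×10²⁴/(4π·(1.26×10¹⁰)²) = 1043 W/m².
For an isothermal sphere, absorbed (1−a)S·πr² = emitted σ·4πr²·T⁴, so T⁴ = (1−a)S/(4σ).
T⁴ = 0.720·1043/(4·5.67×10⁻⁸) = 3.310×10⁹ K⁴.

T ≈ 240 K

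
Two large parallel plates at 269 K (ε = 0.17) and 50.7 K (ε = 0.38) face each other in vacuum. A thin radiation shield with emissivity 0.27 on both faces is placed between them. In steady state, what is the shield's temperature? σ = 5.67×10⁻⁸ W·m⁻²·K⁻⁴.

T_s ≈ 212 K

In steady state the net flux on the hot side equals that on the cold side.
σ(T₁⁴−T_s⁴)/D₁ = σ(T_s⁴−T₂⁴)/D₂, with D₁ = 1/ε₁+1/ε_s−1 = 8.586, D₂ = 1/ε_s+1/ε₂−1 = 5.335.
Solve for T_s⁴: T_s⁴ = (D₂·T₁⁴ + D₁·T₂⁴)/(D₁+D₂) = 2.011×10⁹ K⁴.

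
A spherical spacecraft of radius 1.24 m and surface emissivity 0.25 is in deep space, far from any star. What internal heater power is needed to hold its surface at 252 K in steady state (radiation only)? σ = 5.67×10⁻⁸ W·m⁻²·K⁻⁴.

P = εσ·4πr²·T⁴.
4πr² = 19.32 m²; T⁴ = 4.033×10⁹ K⁴.
P = 0.25·5.67×10⁻⁸·19.32·4.033×10⁹.

P ≈ 1100 W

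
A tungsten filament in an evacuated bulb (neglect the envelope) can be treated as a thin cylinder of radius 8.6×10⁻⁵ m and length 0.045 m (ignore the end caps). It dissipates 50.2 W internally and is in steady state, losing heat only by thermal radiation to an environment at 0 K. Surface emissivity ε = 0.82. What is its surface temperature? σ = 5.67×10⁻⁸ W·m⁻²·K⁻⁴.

Steady state: internal power = radiated power, P = εσA T⁴.
Radiating area A = 2πrL = 2.432×10⁻⁵ m².
T⁴ = P/(εσA) = 50.2/(0.82·5.67×10⁻⁸·2.432×10⁻⁵) = 4.440×10¹³ K⁴.
T = (4.440×10¹³)^(1/4).

T ≈ 2580 K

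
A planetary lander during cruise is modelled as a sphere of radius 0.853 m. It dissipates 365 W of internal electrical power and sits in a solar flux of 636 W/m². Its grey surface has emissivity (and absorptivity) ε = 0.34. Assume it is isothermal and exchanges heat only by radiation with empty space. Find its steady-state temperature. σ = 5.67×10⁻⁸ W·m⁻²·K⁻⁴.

T ≈ 264 K

At steady state, absorbed solar power + internal power = radiated power.
Absorbed: α·S·A_cross = 0.34·636·2.286 = 494.3 W (cross-section πr²).
Total input = 494.3 + 365 = 859.3 W.
Radiated: εσ·A_surf·T⁴ with A_surf = 4πr² = 9.143 m².
T⁴ = 859.3/(0.34·5.67×10⁻⁸·9.143) = 4.875×10⁹ K⁴.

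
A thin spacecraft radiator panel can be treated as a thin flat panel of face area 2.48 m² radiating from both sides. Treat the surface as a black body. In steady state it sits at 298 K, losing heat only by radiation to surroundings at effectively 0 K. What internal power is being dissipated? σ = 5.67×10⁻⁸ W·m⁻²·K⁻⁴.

P ≈ 2220 W

Steady state: P = εσA T⁴.
A = 2·2.48 = 4.960 m²; T⁴ = (298)⁴ = 7.886×10⁹ K⁴.
P = 1.0 × 5.67×10⁻⁸ × 4.960 × 7.886×10⁹.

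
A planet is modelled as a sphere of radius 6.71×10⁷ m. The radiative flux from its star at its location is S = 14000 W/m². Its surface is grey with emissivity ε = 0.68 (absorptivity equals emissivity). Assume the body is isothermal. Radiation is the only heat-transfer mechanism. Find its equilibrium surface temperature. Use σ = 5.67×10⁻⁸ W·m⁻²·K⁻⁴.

At equilibrium, absorbed power = emitted power.
Absorbing cross-section = πr² = 1.414×10¹⁶ m²; emitting surface = 4πr² = 5.658×10¹⁶ m² (ratio 4).
εS·A_cross = εσ·A_surf·T⁴  ⇒  T⁴ = S/(4σ)   (ε cancels).
T⁴ = 14000/(4·5.67×10⁻⁸) = 6.173×10¹⁰ K⁴.
T = (6.173×10¹⁰)^(1/4).

T ≈ 498 K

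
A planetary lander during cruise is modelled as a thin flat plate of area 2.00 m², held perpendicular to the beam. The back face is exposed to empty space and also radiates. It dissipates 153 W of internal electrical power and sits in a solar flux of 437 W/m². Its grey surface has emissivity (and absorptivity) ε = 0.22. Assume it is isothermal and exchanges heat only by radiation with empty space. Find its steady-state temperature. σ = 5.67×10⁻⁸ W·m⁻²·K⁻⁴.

T ≈ 288 K

At steady state, absorbed solar power + internal power = radiated power.
Absorbed: α·S·A_cross = 0.22·437·2.000 = 192.3 W (cross-section A).
Total input = 192.3 + 153 = 345.3 W.
Radiated: εσ·A_surf·T⁴ with A_surf = 2A = 4.000 m².
T⁴ = 345.3/(0.22·5.67×10⁻⁸·4.000) = 6.920×10⁹ K⁴.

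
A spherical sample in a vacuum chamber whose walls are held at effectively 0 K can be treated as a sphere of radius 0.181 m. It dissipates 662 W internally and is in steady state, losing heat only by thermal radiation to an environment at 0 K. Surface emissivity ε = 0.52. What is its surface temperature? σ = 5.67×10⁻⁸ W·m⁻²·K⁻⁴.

Steady state: internal power = radiated power, P = εσA T⁴.
Radiating area A = 4πr² = 0.4117 m².
T⁴ = P/(εσA) = 662/(0.52·5.67×10⁻⁸·0.4117) = 5.454×10¹⁰ K⁴.
T = (5.454×10¹⁰)^(1/4).

T ≈ 483 K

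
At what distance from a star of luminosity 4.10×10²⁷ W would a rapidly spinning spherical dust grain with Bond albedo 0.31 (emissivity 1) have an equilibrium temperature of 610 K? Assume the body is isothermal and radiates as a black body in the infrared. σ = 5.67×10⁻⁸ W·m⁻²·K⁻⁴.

For an isothermal black-emitting sphere, (1−a)S·πr² = σ·4πr²·T⁴ ⇒ S = 4σT⁴/(1−a).
S = 4·5.67×10⁻⁸·(610)⁴/0.690 = 45510 W/m².
Flux falls as S = L/(4πd²), so d = √(L/(4πS)) = √(4.10×10²⁷/(4π·45510)).

d ≈ 8.47×10¹⁰ m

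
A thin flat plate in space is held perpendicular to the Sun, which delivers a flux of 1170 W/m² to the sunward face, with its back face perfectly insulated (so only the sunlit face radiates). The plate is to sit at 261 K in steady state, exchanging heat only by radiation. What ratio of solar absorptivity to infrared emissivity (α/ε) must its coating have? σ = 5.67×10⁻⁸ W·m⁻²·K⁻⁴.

α/ε ≈ 0.225

Balance: αS·A = εσ·1A·T⁴ ⇒ α/ε = σT⁴/S.
α/ε = 5.67×10⁻⁸·(261)⁴/1170 = 5.67×10⁻⁸·4.640×10⁹/1170.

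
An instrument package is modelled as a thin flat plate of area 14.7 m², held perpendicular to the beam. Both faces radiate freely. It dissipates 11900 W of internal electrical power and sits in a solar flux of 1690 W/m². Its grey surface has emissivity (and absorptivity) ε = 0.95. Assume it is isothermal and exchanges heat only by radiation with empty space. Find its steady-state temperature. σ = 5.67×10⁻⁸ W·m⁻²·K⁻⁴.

At steady state, absorbed solar power + internal power = radiated power.
Absorbed: α·S·A_cross = 0.95·1690·14.70 = 23600 W (cross-section A).
Total input = 23600 + 11900 = 35500 W.
Radiated: εσ·A_surf·T⁴ with A_surf = 2A = 29.40 m².
T⁴ = 35500/(0.95·5.67×10⁻⁸·29.40) = 2.242×10¹⁰ K⁴.

T ≈ 387 K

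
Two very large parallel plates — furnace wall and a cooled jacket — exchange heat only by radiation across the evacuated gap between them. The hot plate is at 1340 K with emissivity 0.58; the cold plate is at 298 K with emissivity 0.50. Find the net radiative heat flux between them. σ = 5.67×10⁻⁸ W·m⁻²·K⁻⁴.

For two infinite grey parallel plates, q = σ(T₁⁴ − T₂⁴)/(1/ε₁ + 1/ε₂ − 1).
T₁⁴ − T₂⁴ = 3.224×10¹² − 7.886×10⁹ = 3.216×10¹² K⁴.
1/ε₁ + 1/ε₂ − 1 = 1.724 + 2.000 − 1 = 2.724.
q = 5.67×10⁻⁸ × 3.216×10¹² / 2.724.

q ≈ 66900 W/m²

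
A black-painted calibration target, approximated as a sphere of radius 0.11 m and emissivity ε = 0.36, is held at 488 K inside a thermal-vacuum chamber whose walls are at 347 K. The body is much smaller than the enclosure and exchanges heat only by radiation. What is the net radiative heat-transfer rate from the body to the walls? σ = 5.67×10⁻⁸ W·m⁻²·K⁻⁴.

For a small grey body in a large enclosure: P_net = εσA(T_body⁴ − T_wall⁴).
A = 4πr² = 0.1521 m²; T_body⁴ − T_wall⁴ = 5.671×10¹⁰ − 1.450×10¹⁰ = 4.221×10¹⁰ K⁴.
|P_net| = 0.36·5.67×10⁻⁸·0.1521·4.221×10¹⁰.

P_net ≈ 131 W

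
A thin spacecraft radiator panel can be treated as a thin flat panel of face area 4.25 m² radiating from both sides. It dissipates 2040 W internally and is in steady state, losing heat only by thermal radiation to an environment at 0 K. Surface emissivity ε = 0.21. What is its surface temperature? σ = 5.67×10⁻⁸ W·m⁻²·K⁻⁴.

Steady state: internal power = radiated power, P = εσA T⁴.
Radiating area A = 2·4.25 = 8.500 m².
T⁴ = P/(εσA) = 2040/(0.21·5.67×10⁻⁸·8.500) = 2.016×10¹⁰ K⁴.
T = (2.016×10¹⁰)^(1/4).

T ≈ 377 K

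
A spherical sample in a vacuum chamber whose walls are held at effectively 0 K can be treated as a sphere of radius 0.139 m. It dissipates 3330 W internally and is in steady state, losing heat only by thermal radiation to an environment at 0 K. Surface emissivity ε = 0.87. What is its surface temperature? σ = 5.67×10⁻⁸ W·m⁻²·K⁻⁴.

Steady state: internal power = radiated power, P = εσA T⁴.
Radiating area A = 4πr² = 0.2428 m².
T⁴ = P/(εσA) = 3330/(0.87·5.67×10⁻⁸·0.2428) = 2.780×10¹¹ K⁴.
T = (2.780×10¹¹)^(1/4).

T ≈ 726 K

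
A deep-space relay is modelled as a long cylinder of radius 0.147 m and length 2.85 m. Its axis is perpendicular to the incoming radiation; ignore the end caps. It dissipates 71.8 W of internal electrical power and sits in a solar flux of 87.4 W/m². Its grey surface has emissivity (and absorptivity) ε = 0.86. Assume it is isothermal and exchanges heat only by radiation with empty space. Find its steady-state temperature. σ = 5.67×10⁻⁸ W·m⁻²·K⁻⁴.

T ≈ 180 K

At steady state, absorbed solar power + internal power = radiated power.
Absorbed: α·S·A_cross = 0.86·87.4·0.8379 = 62.98 W (cross-section 2rL).
Total input = 62.98 + 71.8 = 134.8 W.
Radiated: εσ·A_surf·T⁴ with A_surf = 2πrL = 2.632 m².
T⁴ = 134.8/(0.86·5.67×10⁻⁸·2.632) = 1.050×10⁹ K⁴.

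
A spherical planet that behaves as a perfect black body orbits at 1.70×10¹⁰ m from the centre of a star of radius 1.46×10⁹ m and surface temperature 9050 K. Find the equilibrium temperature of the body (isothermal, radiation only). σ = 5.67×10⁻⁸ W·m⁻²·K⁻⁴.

The star's surface emits σT_*⁴; at distance d the flux is S = σT_*⁴(R_*/d)².
S = 5.67×10⁻⁸·(9050)⁴·(1.46×10⁹/1.70×10¹⁰)² = 2.805×10⁶ W/m².
For an isothermal sphere T⁴ = (1−a)S/(4σ) = 1.237×10¹³ K⁴.

T ≈ 1880 K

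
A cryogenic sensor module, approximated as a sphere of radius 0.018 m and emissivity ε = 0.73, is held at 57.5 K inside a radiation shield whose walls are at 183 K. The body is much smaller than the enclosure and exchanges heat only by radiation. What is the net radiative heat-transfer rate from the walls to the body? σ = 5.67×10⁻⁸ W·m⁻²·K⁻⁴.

P_net ≈ 0.187 W

For a small grey body in a large enclosure: P_net = εσA(T_body⁴ − T_wall⁴).
A = 4πr² = 0.004072 m²; T_body⁴ − T_wall⁴ = 1.093×10⁷ − 1.122×10⁹ = -1.111×10⁹ K⁴.
|P_net| = 0.73·5.67×10⁻⁸·0.004072·1.111×10⁹.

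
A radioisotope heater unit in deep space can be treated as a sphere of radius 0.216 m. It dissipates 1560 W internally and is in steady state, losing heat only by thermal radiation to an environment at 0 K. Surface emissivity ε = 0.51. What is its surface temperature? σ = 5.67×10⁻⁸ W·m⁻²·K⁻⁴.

Steady state: internal power = radiated power, P = εσA T⁴.
Radiating area A = 4πr² = 0.5863 m².
T⁴ = P/(εσA) = 1560/(0.51·5.67×10⁻⁸·0.5863) = 9.201×10¹⁰ K⁴.
T = (9.201×10¹⁰)^(1/4).

T ≈ 551 K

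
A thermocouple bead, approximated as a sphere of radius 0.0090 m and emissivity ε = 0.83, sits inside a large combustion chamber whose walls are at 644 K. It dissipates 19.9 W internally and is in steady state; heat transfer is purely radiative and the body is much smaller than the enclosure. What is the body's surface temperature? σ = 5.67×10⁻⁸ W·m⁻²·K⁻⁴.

For a small grey body in a large enclosure, net radiated power = εσA(T⁴ − T_w⁴).
Steady state: P = εσA(T⁴ − T_w⁴) with A = 4πr² = 0.001018 m².
T⁴ = P/(εσA) + T_w⁴ = 19.9/(0.83·5.67×10⁻⁸·0.001018) + (644)⁴
    = 4.154×10¹¹ + 1.720×10¹¹ = 5.874×10¹¹ K⁴.

T ≈ 875 K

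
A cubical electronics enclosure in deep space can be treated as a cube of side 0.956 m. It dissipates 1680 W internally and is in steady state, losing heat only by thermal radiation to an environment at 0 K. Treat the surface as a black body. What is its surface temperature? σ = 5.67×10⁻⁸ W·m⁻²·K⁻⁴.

Steady state: internal power = radiated power, P = εσA T⁴.
Radiating area A = 6L² = 5.484 m².
T⁴ = P/(εσA) = 1680/(1.0·5.67×10⁻⁸·5.484) = 5.403×10⁹ K⁴.
T = (5.403×10⁹)^(1/4).

T ≈ 271 K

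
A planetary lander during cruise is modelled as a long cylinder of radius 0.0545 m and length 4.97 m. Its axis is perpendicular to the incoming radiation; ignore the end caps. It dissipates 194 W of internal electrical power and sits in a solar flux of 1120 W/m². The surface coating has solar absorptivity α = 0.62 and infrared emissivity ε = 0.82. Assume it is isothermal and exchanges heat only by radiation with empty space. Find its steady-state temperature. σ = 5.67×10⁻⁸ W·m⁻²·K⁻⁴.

T ≈ 291 K

At steady state, absorbed solar power + internal power = radiated power.
Absorbed: α·S·A_cross = 0.62·1120·0.5417 = 376.2 W (cross-section 2rL).
Total input = 376.2 + 194 = 570.2 W.
Radiated: εσ·A_surf·T⁴ with A_surf = 2πrL = 1.702 m².
T⁴ = 570.2/(0.82·5.67×10⁻⁸·1.702) = 7.206×10⁹ K⁴.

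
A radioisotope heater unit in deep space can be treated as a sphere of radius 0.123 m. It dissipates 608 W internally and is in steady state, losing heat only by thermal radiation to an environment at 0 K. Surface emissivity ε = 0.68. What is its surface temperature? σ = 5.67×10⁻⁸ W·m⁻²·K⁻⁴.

T ≈ 537 K

Steady state: internal power = radiated power, P = εσA T⁴.
Radiating area A = 4πr² = 0.1901 m².
T⁴ = P/(εσA) = 608/(0.68·5.67×10⁻⁸·0.1901) = 8.295×10¹⁰ K⁴.
T = (8.295×10¹⁰)^(1/4).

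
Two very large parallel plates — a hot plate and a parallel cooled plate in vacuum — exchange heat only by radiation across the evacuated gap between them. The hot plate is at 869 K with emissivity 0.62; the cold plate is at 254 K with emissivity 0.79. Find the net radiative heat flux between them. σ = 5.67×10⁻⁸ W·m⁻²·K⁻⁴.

For two infinite grey parallel plates, q = σ(T₁⁴ − T₂⁴)/(1/ε₁ + 1/ε₂ − 1).
T₁⁴ − T₂⁴ = 5.703×10¹¹ − 4.162×10⁹ = 5.661×10¹¹ K⁴.
1/ε₁ + 1/ε₂ − 1 = 1.613 + 1.266 − 1 = 1.879.
q = 5.67×10⁻⁸ × 5.661×10¹¹ / 1.879.

q ≈ 17100 W/m²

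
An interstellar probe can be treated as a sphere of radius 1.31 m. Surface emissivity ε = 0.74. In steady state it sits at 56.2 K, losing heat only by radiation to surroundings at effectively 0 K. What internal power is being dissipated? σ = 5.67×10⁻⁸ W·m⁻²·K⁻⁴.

P ≈ 9.03 W

Steady state: P = εσA T⁴.
A = 4πr² = 21.57 m²; T⁴ = (56.2)⁴ = 9.976×10⁶ K⁴.
P = 0.74 × 5.67×10⁻⁸ × 21.57 × 9.976×10⁶.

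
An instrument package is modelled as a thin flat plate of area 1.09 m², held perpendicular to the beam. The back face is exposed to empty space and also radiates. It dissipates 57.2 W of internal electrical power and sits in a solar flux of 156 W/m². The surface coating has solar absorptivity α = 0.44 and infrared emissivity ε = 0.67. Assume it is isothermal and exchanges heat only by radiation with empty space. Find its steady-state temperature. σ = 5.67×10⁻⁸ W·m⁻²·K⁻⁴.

At steady state, absorbed solar power + internal power = radiated power.
Absorbed: α·S·A_cross = 0.44·156·1.090 = 74.82 W (cross-section A).
Total input = 74.82 + 57.2 = 132.0 W.
Radiated: εσ·A_surf·T⁴ with A_surf = 2A = 2.180 m².
T⁴ = 132.0/(0.67·5.67×10⁻⁸·2.180) = 1.594×10⁹ K⁴.

T ≈ 200 K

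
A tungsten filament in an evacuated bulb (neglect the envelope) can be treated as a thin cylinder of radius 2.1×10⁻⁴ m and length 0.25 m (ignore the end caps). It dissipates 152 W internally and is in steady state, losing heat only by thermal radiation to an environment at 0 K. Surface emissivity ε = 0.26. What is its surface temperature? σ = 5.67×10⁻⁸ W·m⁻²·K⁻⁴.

T ≈ 2360 K

Steady state: internal power = radiated power, P = εσA T⁴.
Radiating area A = 2πrL = 3.299×10⁻⁴ m².
T⁴ = P/(εσA) = 152/(0.26·5.67×10⁻⁸·3.299×10⁻⁴) = 3.126×10¹³ K⁴.
T = (3.126×10¹³)^(1/4).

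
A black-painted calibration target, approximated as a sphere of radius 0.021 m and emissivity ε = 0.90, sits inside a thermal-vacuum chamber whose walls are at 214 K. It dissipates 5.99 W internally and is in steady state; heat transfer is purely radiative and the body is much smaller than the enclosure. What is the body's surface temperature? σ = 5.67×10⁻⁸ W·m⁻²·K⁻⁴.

For a small grey body in a large enclosure, net radiated power = εσA(T⁴ − T_w⁴).
Steady state: P = εσA(T⁴ − T_w⁴) with A = 4πr² = 0.005542 m².
T⁴ = P/(εσA) + T_w⁴ = 5.99/(0.90·5.67×10⁻⁸·0.005542) + (214)⁴
    = 2.118×10¹⁰ + 2.097×10⁹ = 2.328×10¹⁰ K⁴.

T ≈ 391 K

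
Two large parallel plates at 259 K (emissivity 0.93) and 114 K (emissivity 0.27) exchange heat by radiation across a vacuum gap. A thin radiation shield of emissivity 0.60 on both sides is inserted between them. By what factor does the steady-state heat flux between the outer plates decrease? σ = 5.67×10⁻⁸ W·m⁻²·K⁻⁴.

factor ≈ 1.62

Without shield: q₀ = σΔ(T⁴)/(1/ε₁+1/ε₂−1) with denominator 3.779.
With shield the two gaps are in series; the resistances add: (1/ε₁+1/ε_s−1)+(1/ε_s+1/ε₂−1) = 1.742+4.370 = 6.112.
Heat-flux ratio q₀/q = 6.112/3.779.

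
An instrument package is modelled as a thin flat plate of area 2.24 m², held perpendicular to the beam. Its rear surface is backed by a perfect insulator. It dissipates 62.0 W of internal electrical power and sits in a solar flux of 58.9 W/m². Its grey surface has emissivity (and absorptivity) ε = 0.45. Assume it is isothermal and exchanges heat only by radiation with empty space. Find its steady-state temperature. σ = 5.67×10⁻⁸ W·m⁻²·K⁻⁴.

T ≈ 215 K

At steady state, absorbed solar power + internal power = radiated power.
Absorbed: α·S·A_cross = 0.45·58.9·2.240 = 59.37 W (cross-section A).
Total input = 59.37 + 62.0 = 121.4 W.
Radiated: εσ·A_surf·T⁴ with A_surf = A = 2.240 m².
T⁴ = 121.4/(0.45·5.67×10⁻⁸·2.240) = 2.124×10⁹ K⁴.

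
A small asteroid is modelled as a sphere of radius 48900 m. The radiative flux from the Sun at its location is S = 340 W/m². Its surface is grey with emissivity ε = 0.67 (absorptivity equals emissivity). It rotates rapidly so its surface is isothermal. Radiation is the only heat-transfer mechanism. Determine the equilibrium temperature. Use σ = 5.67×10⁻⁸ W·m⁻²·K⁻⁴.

At equilibrium, absorbed power = emitted power.
Absorbing cross-section = πr² = 7.512×10⁹ m²; emitting surface = 4πr² = 3.005×10¹⁰ m² (ratio 4).
εS·A_cross = εσ·A_surf·T⁴  ⇒  T⁴ = S/(4σ)   (ε cancels).
T⁴ = 340/(4·5.67×10⁻⁸) = 1.499×10⁹ K⁴.
T = (1.499×10⁹)^(1/4).

T ≈ 197 K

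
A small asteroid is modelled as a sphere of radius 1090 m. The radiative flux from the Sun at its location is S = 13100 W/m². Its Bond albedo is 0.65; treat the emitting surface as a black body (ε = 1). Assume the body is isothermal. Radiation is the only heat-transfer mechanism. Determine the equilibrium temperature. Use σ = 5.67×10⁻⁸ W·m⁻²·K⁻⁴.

T ≈ 377 K

At equilibrium, absorbed power = emitted power.
Absorbing cross-section = πr² = 3.733×10⁶ m²; emitting surface = 4πr² = 1.493×10⁷ m² (ratio 4).
(1−a)S·A_cross = εσ·A_surf·T⁴  ⇒  T⁴ = (1−a)S/(4σ).
T⁴ = 0.350·13100/(4·5.67×10⁻⁸) = 2.022×10¹⁰ K⁴.
T = (2.022×10¹⁰)^(1/4).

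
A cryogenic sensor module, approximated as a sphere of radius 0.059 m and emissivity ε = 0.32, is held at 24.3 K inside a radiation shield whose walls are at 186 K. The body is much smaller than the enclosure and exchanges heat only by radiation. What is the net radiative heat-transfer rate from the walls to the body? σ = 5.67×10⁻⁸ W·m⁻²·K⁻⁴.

For a small grey body in a large enclosure: P_net = εσA(T_body⁴ − T_wall⁴).
A = 4πr² = 0.04374 m²; T_body⁴ − T_wall⁴ = 3.487×10⁵ − 1.197×10⁹ = -1.197×10⁹ K⁴.
|P_net| = 0.32·5.67×10⁻⁸·0.04374·1.197×10⁹.

P_net ≈ 0.950 W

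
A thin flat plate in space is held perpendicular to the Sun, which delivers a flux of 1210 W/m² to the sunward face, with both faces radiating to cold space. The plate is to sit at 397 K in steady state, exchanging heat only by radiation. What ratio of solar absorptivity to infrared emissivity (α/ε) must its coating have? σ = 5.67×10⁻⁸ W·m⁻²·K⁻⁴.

Balance: αS·A = εσ·2A·T⁴ ⇒ α/ε = 2σT⁴/S.
α/ε = 2·5.67×10⁻⁸·(397)⁴/1210 = 2·5.67×10⁻⁸·2.484×10¹⁰/1210.

α/ε ≈ 2.33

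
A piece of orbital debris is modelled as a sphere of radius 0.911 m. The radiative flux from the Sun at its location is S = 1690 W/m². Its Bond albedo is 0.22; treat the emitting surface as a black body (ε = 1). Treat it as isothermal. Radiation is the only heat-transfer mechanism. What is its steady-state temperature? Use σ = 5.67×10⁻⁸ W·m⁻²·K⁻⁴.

T ≈ 276 K

At equilibrium, absorbed power = emitted power.
Absorbing cross-section = πr² = 2.607 m²; emitting surface = 4πr² = 10.43 m² (ratio 4).
(1−a)S·A_cross = εσ·A_surf·T⁴  ⇒  T⁴ = (1−a)S/(4σ).
T⁴ = 0.780·1690/(4·5.67×10⁻⁸) = 5.812×10⁹ K⁴.
T = (5.812×10⁹)^(1/4).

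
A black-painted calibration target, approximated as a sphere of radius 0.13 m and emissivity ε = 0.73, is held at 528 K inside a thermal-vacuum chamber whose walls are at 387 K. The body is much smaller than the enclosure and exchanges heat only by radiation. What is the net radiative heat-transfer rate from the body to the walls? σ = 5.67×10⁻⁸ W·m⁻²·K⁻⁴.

P_net ≈ 486 W

For a small grey body in a large enclosure: P_net = εσA(T_body⁴ − T_wall⁴).
A = 4πr² = 0.2124 m²; T_body⁴ − T_wall⁴ = 7.772×10¹⁰ − 2.243×10¹⁰ = 5.529×10¹⁰ K⁴.
|P_net| = 0.73·5.67×10⁻⁸·0.2124·5.529×10¹⁰.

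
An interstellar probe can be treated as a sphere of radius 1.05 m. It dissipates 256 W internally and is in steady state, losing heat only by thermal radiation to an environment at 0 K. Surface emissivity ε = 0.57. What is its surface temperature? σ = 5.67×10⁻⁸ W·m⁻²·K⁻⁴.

Steady state: internal power = radiated power, P = εσA T⁴.
Radiating area A = 4πr² = 13.85 m².
T⁴ = P/(εσA) = 256/(0.57·5.67×10⁻⁸·13.85) = 5.717×10⁸ K⁴.
T = (5.717×10⁸)^(1/4).

T ≈ 155 K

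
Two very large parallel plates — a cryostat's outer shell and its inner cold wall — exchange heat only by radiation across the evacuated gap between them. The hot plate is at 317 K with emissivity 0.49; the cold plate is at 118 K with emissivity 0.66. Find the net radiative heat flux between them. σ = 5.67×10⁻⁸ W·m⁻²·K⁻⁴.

For two infinite grey parallel plates, q = σ(T₁⁴ − T₂⁴)/(1/ε₁ + 1/ε₂ − 1).
T₁⁴ − T₂⁴ = 1.010×10¹⁰ − 1.939×10⁸ = 9.904×10⁹ K⁴.
1/ε₁ + 1/ε₂ − 1 = 2.041 + 1.515 − 1 = 2.556.
q = 5.67×10⁻⁸ × 9.904×10⁹ / 2.556.

q ≈ 220 W/m²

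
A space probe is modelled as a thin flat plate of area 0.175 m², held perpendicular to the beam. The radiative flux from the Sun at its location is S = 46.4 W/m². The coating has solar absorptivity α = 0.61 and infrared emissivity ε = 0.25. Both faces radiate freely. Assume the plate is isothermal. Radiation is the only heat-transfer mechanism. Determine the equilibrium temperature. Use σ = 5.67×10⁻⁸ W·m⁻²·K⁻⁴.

T ≈ 178 K

At equilibrium, absorbed power = emitted power.
Absorbing cross-section = A = 0.1750 m²; emitting surface = 2A = 0.3500 m² (ratio 2).
αS·A_cross = εσ·A_surf·T⁴  ⇒  T⁴ = αS/(ε·2σ).
T⁴ = 0.610·46.4/(0.25·2·5.67×10⁻⁸) = 9.984×10⁸ K⁴.
T = (9.984×10⁸)^(1/4).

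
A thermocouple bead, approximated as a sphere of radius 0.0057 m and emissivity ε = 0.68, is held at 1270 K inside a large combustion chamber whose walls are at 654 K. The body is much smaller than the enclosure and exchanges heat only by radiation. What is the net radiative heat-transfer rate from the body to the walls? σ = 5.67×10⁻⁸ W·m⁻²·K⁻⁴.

For a small grey body in a large enclosure: P_net = εσA(T_body⁴ − T_wall⁴).
A = 4πr² = 4.083×10⁻⁴ m²; T_body⁴ − T_wall⁴ = 2.601×10¹² − 1.829×10¹¹ = 2.419×10¹² K⁴.
|P_net| = 0.68·5.67×10⁻⁸·4.083×10⁻⁴·2.419×10¹².

P_net ≈ 38.1 W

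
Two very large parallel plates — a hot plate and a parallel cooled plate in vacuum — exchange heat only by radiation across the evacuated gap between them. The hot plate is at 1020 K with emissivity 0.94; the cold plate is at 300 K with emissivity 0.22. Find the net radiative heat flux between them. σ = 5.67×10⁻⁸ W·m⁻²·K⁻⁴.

q ≈ 13200 W/m²

For two infinite grey parallel plates, q = σ(T₁⁴ − T₂⁴)/(1/ε₁ + 1/ε₂ − 1).
T₁⁴ − T₂⁴ = 1.082×10¹² − 8.100×10⁹ = 1.074×10¹² K⁴.
1/ε₁ + 1/ε₂ − 1 = 1.064 + 4.545 − 1 = 4.609.
q = 5.67×10⁻⁸ × 1.074×10¹² / 4.609.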